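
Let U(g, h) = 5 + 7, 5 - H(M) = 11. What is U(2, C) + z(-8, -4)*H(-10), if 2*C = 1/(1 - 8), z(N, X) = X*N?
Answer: -180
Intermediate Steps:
z(N, X) = N*X
H(M) = -6 (H(M) = 5 - 1*11 = 5 - 11 = -6)
C = -1/14 (C = 1/(2*(1 - 8)) = (½)/(-7) = (½)*(-⅐) = -1/14 ≈ -0.071429)
U(g, h) = 12
U(2, C) + z(-8, -4)*H(-10) = 12 - 8*(-4)*(-6) = 12 + 32*(-6) = 12 - 192 = -180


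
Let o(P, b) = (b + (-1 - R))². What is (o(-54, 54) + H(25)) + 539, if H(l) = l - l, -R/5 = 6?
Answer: 7428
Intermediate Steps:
R = -30 (R = -5*6 = -30)
H(l) = 0
o(P, b) = (29 + b)² (o(P, b) = (b + (-1 - 1*(-30)))² = (b + (-1 + 30))² = (b + 29)² = (29 + b)²)
(o(-54, 54) + H(25)) + 539 = ((29 + 54)² + 0) + 539 = (83² + 0) + 539 = (6889 + 0) + 539 = 6889 + 539 = 7428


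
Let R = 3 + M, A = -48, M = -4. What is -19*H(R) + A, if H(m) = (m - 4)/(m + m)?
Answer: -191/2 ≈ -95.500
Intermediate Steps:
R = -1 (R = 3 - 4 = -1)
H(m) = (-4 + m)/(2*m) (H(m) = (-4 + m)/((2*m)) = (-4 + m)*(1/(2*m)) = (-4 + m)/(2*m))
-19*H(R) + A = -19*(-4 - 1)/(2*(-1)) - 48 = -19*(-1)*(-5)/2 - 48 = -19*5/2 - 48 = -95/2 - 48 = -191/2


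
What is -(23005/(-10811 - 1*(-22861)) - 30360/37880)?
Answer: -2527957/2282270 ≈ -1.1077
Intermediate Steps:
-(23005/(-10811 - 1*(-22861)) - 30360/37880) = -(23005/(-10811 + 22861) - 30360*1/37880) = -(23005/12050 - 759/947) = -(23005*(1/12050) - 759/947) = -(4601/2410 - 759/947) = -1*2527957/2282270 = -2527957/2282270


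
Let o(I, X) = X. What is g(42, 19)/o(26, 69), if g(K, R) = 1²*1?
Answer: 1/69 ≈ 0.014493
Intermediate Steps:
g(K, R) = 1 (g(K, R) = 1*1 = 1)
g(42, 19)/o(26, 69) = 1/69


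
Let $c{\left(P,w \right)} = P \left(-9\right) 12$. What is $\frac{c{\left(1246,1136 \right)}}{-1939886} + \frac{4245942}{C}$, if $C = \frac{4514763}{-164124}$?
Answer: $- \frac{225305043472104084}{1459687589503} \approx -1.5435 \cdot 10^{5}$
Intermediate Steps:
$C = - \frac{1504921}{54708}$ ($C = 4514763 \left(- \frac{1}{164124}\right) = - \frac{1504921}{54708} \approx -27.508$)
$c{\left(P,w \right)} = - 108 P$ ($c{\left(P,w \right)} = - 9 P 12 = - 108 P$)
$\frac{c{\left(1246,1136 \right)}}{-1939886} + \frac{4245942}{C} = \frac{\left(-108\right) 1246}{-1939886} + \frac{4245942}{- \frac{1504921}{54708}} = \left(-134568\right) \left(- \frac{1}{1939886}\right) + 4245942 \left(- \frac{54708}{1504921}\right) = \frac{67284}{969943} - \frac{232286994936}{1504921} = - \frac{225305043472104084}{1459687589503}$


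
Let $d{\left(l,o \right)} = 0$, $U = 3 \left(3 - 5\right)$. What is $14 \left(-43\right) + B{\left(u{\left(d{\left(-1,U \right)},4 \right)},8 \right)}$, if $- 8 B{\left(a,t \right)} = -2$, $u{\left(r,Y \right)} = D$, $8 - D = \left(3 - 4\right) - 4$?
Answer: $- \frac{2407}{4} \approx -601.75$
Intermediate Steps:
$D = 13$ ($D = 8 - \left(\left(3 - 4\right) - 4\right) = 8 - \left(-1 - 4\right) = 8 - -5 = 8 + 5 = 13$)
$U = -6$ ($U = 3 \left(-2\right) = -6$)
$u{\left(r,Y \right)} = 13$
$B{\left(a,t \right)} = \frac{1}{4}$ ($B{\left(a,t \right)} = \left(- \frac{1}{8}\right) \left(-2\right) = \frac{1}{4}$)
$14 \left(-43\right) + B{\left(u{\left(d{\left(-1,U \right)},4 \right)},8 \right)} = 14 \left(-43\right) + \frac{1}{4} = -602 + \frac{1}{4} = - \frac{2407}{4}$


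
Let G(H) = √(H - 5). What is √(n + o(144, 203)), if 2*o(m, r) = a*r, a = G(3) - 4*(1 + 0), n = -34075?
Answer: √(-137924 + 406*I*√2)/2 ≈ 0.38651 + 185.69*I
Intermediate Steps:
G(H) = √(-5 + H)
a = -4 + I*√2 (a = √(-5 + 3) - 4*(1 + 0) = √(-2) - 4*1 = I*√2 - 4 = -4 + I*√2 ≈ -4.0 + 1.4142*I)
o(m, r) = r*(-4 + I*√2)/2 (o(m, r) = ((-4 + I*√2)*r)/2 = (r*(-4 + I*√2))/2 = r*(-4 + I*√2)/2)
√(n + o(144, 203)) = √(-34075 + (½)*203*(-4 + I*√2)) = √(-34075 + (-406 + 203*I*√2/2)) = √(-34481 + 203*I*√2/2)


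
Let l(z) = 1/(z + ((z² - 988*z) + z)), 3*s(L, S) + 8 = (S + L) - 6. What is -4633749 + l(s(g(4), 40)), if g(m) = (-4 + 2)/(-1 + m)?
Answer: -3098347001433/668648 ≈ -4.6338e+6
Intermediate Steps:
g(m) = -2/(-1 + m)
s(L, S) = -14/3 + L/3 + S/3 (s(L, S) = -8/3 + ((S + L) - 6)/3 = -8/3 + ((L + S) - 6)/3 = -8/3 + (-6 + L + S)/3 = -8/3 + (-2 + L/3 + S/3) = -14/3 + L/3 + S/3)
l(z) = 1/(z² - 986*z) (l(z) = 1/(z + (z² - 987*z)) = 1/(z² - 986*z))
-4633749 + l(s(g(4), 40)) = -4633749 + 1/((-14/3 + (-2/(-1 + 4))/3 + (⅓)*40)*(-986 + (-14/3 + (-2/(-1 + 4))/3 + (⅓)*40))) = -4633749 + 1/((-14/3 + (-2/3)/3 + 40/3)*(-986 + (-14/3 + (-2/3)/3 + 40/3))) = -4633749 + 1/((-14/3 + (-2*⅓)/3 + 40/3)*(-986 + (-14/3 + (-2*⅓)/3 + 40/3))) = -4633749 + 1/((-14/3 + (⅓)*(-⅔) + 40/3)*(-986 + (-14/3 + (⅓)*(-⅔) + 40/3))) = -4633749 + 1/((-14/3 - 2/9 + 40/3)*(-986 + (-14/3 - 2/9 + 40/3))) = -4633749 + 1/((76/9)*(-986 + 76/9)) = -4633749 + 9/(76*(-8798/9)) = -4633749 + (9/76)*(-9/8798) = -4633749 - 81/668648 = -3098347001433/668648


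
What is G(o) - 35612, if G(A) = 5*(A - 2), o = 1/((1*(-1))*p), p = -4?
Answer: -142483/4 ≈ -35621.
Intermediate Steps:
o = ¼ (o = 1/((1*(-1))*(-4)) = 1/(-1*(-4)) = 1/4 = ¼ ≈ 0.25000)
G(A) = -10 + 5*A (G(A) = 5*(-2 + A) = -10 + 5*A)
G(o) - 35612 = (-10 + 5*(¼)) - 35612 = (-10 + 5/4) - 35612 = -35/4 - 35612 = -142483/4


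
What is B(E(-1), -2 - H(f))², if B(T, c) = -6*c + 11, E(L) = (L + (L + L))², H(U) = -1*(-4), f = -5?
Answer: 2209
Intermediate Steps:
H(U) = 4
E(L) = 9*L² (E(L) = (L + 2*L)² = (3*L)² = 9*L²)
B(T, c) = 11 - 6*c
B(E(-1), -2 - H(f))² = (11 - 6*(-2 - 1*4))² = (11 - 6*(-2 - 4))² = (11 - 6*(-6))² = (11 + 36)² = 47² = 2209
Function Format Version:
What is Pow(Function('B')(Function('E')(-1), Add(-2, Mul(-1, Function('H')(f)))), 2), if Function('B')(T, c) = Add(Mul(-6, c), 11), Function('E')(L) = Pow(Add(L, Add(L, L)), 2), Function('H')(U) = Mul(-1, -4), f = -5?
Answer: 2209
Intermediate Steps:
Function('H')(U) = 4
Function('E')(L) = Mul(9, Pow(L, 2)) (Function('E')(L) = Pow(Add(L, Mul(2, L)), 2) = Pow(Mul(3, L), 2) = Mul(9, Pow(L, 2)))
Function('B')(T, c) = Add(11, Mul(-6, c))
Pow(Function('B')(Function('E')(-1), Add(-2, Mul(-1, Function('H')(f)))), 2) = Pow(Add(11, Mul(-6, Add(-2, Mul(-1, 4)))), 2) = Pow(Add(11, Mul(-6, Add(-2, -4))), 2) = Pow(Add(11, Mul(-6, -6)), 2) = Pow(Add(11, 36), 2) = Pow(47, 2) = 2209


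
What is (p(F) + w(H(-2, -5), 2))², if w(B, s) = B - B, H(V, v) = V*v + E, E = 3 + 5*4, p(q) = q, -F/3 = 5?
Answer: 225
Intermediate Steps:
F = -15 (F = -3*5 = -15)
E = 23 (E = 3 + 20 = 23)
H(V, v) = 23 + V*v (H(V, v) = V*v + 23 = 23 + V*v)
w(B, s) = 0
(p(F) + w(H(-2, -5), 2))² = (-15 + 0)² = (-15)² = 225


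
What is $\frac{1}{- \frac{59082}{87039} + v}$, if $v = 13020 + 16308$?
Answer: $\frac{29013}{850873570} \approx 3.4098 \cdot 10^{-5}$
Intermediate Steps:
$v = 29328$
$\frac{1}{- \frac{59082}{87039} + v} = \frac{1}{- \frac{59082}{87039} + 29328} = \frac{1}{\left(-59082\right) \frac{1}{87039} + 29328} = \frac{1}{- \frac{19694}{29013} + 29328} = \frac{1}{\frac{850873570}{29013}} = \frac{29013}{850873570}$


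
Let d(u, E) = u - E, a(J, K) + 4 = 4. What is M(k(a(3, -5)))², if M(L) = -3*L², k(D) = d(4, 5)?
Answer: 9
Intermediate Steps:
a(J, K) = 0 (a(J, K) = -4 + 4 = 0)
k(D) = -1 (k(D) = 4 - 1*5 = 4 - 5 = -1)
M(k(a(3, -5)))² = (-3*(-1)²)² = (-3*1)² = (-3)² = 9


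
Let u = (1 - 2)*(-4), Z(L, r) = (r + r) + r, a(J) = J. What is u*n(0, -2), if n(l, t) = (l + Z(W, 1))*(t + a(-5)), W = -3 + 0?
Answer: -84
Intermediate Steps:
W = -3
Z(L, r) = 3*r (Z(L, r) = 2*r + r = 3*r)
n(l, t) = (-5 + t)*(3 + l) (n(l, t) = (l + 3*1)*(t - 5) = (l + 3)*(-5 + t) = (3 + l)*(-5 + t) = (-5 + t)*(3 + l))
u = 4 (u = -1*(-4) = 4)
u*n(0, -2) = 4*(-15 - 5*0 + 3*(-2) + 0*(-2)) = 4*(-15 + 0 - 6 + 0) = 4*(-21) = -84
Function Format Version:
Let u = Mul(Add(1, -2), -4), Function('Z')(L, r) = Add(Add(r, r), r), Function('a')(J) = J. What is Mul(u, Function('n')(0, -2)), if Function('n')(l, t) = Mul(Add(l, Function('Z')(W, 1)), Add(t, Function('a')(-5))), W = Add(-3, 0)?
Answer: -84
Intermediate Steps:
W = -3
Function('Z')(L, r) = Mul(3, r) (Function('Z')(L, r) = Add(Mul(2, r), r) = Mul(3, r))
Function('n')(l, t) = Mul(Add(-5, t), Add(3, l)) (Function('n')(l, t) = Mul(Add(l, Mul(3, 1)), Add(t, -5)) = Mul(Add(l, 3), Add(-5, t)) = Mul(Add(3, l), Add(-5, t)) = Mul(Add(-5, t), Add(3, l)))
u = 4 (u = Mul(-1, -4) = 4)
Mul(u, Function('n')(0, -2)) = Mul(4, Add(-15, Mul(-5, 0), Mul(3, -2), Mul(0, -2))) = Mul(4, Add(-15, 0, -6, 0)) = Mul(4, -21) = -84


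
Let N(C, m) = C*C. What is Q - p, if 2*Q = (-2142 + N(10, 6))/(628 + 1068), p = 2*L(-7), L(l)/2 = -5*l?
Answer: -238461/1696 ≈ -140.60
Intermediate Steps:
L(l) = -10*l (L(l) = 2*(-5*l) = -10*l)
N(C, m) = C**2
p = 140 (p = 2*(-10*(-7)) = 2*70 = 140)
Q = -1021/1696 (Q = ((-2142 + 10**2)/(628 + 1068))/2 = ((-2142 + 100)/1696)/2 = (-2042*1/1696)/2 = (1/2)*(-1021/848) = -1021/1696 ≈ -0.60201)
Q - p = -1021/1696 - 1*140 = -1021/1696 - 140 = -238461/1696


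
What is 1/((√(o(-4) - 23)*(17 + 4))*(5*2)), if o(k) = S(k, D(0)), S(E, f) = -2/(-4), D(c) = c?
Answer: -I*√10/3150 ≈ -0.0010039*I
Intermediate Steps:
S(E, f) = ½ (S(E, f) = -2*(-¼) = ½)
o(k) = ½
1/((√(o(-4) - 23)*(17 + 4))*(5*2)) = 1/((√(½ - 23)*(17 + 4))*(5*2)) = 1/((√(-45/2)*21)*10) = 1/(((3*I*√10/2)*21)*10) = 1/((63*I*√10/2)*10) = 1/(315*I*√10) = -I*√10/3150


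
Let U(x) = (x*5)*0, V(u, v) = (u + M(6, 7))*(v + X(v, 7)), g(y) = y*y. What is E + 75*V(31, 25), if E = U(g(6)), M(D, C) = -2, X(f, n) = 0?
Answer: 54375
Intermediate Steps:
g(y) = y**2
V(u, v) = v*(-2 + u) (V(u, v) = (u - 2)*(v + 0) = (-2 + u)*v = v*(-2 + u))
U(x) = 0 (U(x) = (5*x)*0 = 0)
E = 0
E + 75*V(31, 25) = 0 + 75*(25*(-2 + 31)) = 0 + 75*(25*29) = 0 + 75*725 = 0 + 54375 = 54375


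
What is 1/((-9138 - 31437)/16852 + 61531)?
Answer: 16852/1036879837 ≈ 1.6253e-5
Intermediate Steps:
1/((-9138 - 31437)/16852 + 61531) = 1/(-40575*1/16852 + 61531) = 1/(-40575/16852 + 61531) = 1/(1036879837/16852) = 16852/1036879837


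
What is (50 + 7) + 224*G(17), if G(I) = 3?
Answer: 729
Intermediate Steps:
(50 + 7) + 224*G(17) = (50 + 7) + 224*3 = 57 + 672 = 729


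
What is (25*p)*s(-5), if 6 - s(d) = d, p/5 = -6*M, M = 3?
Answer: -24750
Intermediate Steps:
p = -90 (p = 5*(-6*3) = 5*(-18) = -90)
s(d) = 6 - d
(25*p)*s(-5) = (25*(-90))*(6 - 1*(-5)) = -2250*(6 + 5) = -2250*11 = -24750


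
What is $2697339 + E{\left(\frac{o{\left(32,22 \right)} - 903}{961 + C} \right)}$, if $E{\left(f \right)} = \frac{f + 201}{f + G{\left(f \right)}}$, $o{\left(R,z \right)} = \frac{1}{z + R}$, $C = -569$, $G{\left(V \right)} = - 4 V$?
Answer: $\frac{394579046944}{146283} \approx 2.6974 \cdot 10^{6}$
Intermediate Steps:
$o{\left(R,z \right)} = \frac{1}{R + z}$
$E{\left(f \right)} = - \frac{201 + f}{3 f}$ ($E{\left(f \right)} = \frac{f + 201}{f - 4 f} = \frac{201 + f}{\left(-3\right) f} = \left(201 + f\right) \left(- \frac{1}{3 f}\right) = - \frac{201 + f}{3 f}$)
$2697339 + E{\left(\frac{o{\left(32,22 \right)} - 903}{961 + C} \right)} = 2697339 + \frac{-201 - \frac{\frac{1}{32 + 22} - 903}{961 - 569}}{3 \frac{\frac{1}{32 + 22} - 903}{961 - 569}} = 2697339 + \frac{-201 - \frac{\frac{1}{54} - 903}{392}}{3 \frac{\frac{1}{54} - 903}{392}} = 2697339 + \frac{-201 - \left(\frac{1}{54} - 903\right) \frac{1}{392}}{3 \left(\frac{1}{54} - 903\right) \frac{1}{392}} = 2697339 + \frac{-201 - \left(- \frac{48761}{54}\right) \frac{1}{392}}{3 \left(\left(- \frac{48761}{54}\right) \frac{1}{392}\right)} = 2697339 + \frac{-201 - - \frac{48761}{21168}}{3 \left(- \frac{48761}{21168}\right)} = 2697339 + \frac{1}{3} \left(- \frac{21168}{48761}\right) \left(-201 + \frac{48761}{21168}\right) = 2697339 + \frac{1}{3} \left(- \frac{21168}{48761}\right) \left(- \frac{4206007}{21168}\right) = 2697339 + \frac{4206007}{146283} = \frac{394579046944}{146283}$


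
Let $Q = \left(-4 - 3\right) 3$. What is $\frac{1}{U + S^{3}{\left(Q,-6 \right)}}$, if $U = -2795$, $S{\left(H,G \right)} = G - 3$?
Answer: $- \frac{1}{3524} \approx -0.00028377$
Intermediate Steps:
$Q = -21$ ($Q = \left(-7\right) 3 = -21$)
$S{\left(H,G \right)} = -3 + G$ ($S{\left(H,G \right)} = G - 3 = -3 + G$)
$\frac{1}{U + S^{3}{\left(Q,-6 \right)}} = \frac{1}{-2795 + \left(-3 - 6\right)^{3}} = \frac{1}{-2795 + \left(-9\right)^{3}} = \frac{1}{-2795 - 729} = \frac{1}{-3524} = - \frac{1}{3524}$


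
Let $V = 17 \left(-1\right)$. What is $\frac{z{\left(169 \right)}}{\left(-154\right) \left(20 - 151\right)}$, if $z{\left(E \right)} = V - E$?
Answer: $- \frac{93}{10087} \approx -0.0092198$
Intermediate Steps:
$V = -17$
$z{\left(E \right)} = -17 - E$
$\frac{z{\left(169 \right)}}{\left(-154\right) \left(20 - 151\right)} = \frac{-17 - 169}{\left(-154\right) \left(20 - 151\right)} = \frac{-17 - 169}{\left(-154\right) \left(-131\right)} = - \frac{186}{20174} = \left(-186\right) \frac{1}{20174} = - \frac{93}{10087}$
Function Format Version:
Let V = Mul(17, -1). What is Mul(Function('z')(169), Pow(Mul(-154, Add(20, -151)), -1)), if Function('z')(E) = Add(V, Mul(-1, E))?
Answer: Rational(-93, 10087) ≈ -0.0092198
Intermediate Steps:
V = -17
Function('z')(E) = Add(-17, Mul(-1, E))
Mul(Function('z')(169), Pow(Mul(-154, Add(20, -151)), -1)) = Mul(Add(-17, Mul(-1, 169)), Pow(Mul(-154, Add(20, -151)), -1)) = Mul(Add(-17, -169), Pow(Mul(-154, -131), -1)) = Mul(-186, Pow(20174, -1)) = Mul(-186, Rational(1, 20174)) = Rational(-93, 10087)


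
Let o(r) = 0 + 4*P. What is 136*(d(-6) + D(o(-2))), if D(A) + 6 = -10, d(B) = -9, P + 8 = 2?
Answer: -3400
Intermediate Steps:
P = -6 (P = -8 + 2 = -6)
o(r) = -24 (o(r) = 0 + 4*(-6) = 0 - 24 = -24)
D(A) = -16 (D(A) = -6 - 10 = -16)
136*(d(-6) + D(o(-2))) = 136*(-9 - 16) = 136*(-25) = -3400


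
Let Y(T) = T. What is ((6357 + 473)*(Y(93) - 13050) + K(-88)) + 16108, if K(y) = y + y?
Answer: -88480378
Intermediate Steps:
K(y) = 2*y
((6357 + 473)*(Y(93) - 13050) + K(-88)) + 16108 = ((6357 + 473)*(93 - 13050) + 2*(-88)) + 16108 = (6830*(-12957) - 176) + 16108 = (-88496310 - 176) + 16108 = -88496486 + 16108 = -88480378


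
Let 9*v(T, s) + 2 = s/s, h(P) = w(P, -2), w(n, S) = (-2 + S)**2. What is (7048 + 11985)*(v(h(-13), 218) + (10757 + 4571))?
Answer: 2625621383/9 ≈ 2.9174e+8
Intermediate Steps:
h(P) = 16 (h(P) = (-2 - 2)**2 = (-4)**2 = 16)
v(T, s) = -1/9 (v(T, s) = -2/9 + (s/s)/9 = -2/9 + (1/9)*1 = -2/9 + 1/9 = -1/9)
(7048 + 11985)*(v(h(-13), 218) + (10757 + 4571)) = (7048 + 11985)*(-1/9 + (10757 + 4571)) = 19033*(-1/9 + 15328) = 19033*(137951/9) = 2625621383/9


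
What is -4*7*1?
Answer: -28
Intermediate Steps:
-4*7*1 = -28*1 = -28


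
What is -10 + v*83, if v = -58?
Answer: -4824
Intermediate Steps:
-10 + v*83 = -10 - 58*83 = -10 - 4814 = -4824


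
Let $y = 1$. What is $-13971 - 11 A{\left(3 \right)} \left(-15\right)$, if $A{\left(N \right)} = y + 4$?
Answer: $-13146$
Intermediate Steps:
$A{\left(N \right)} = 5$ ($A{\left(N \right)} = 1 + 4 = 5$)
$-13971 - 11 A{\left(3 \right)} \left(-15\right) = -13971 - 11 \cdot 5 \left(-15\right) = -13971 - 55 \left(-15\right) = -13971 - -825 = -13971 + 825 = -13146$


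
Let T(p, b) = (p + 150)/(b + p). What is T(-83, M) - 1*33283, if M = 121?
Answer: -1264687/38 ≈ -33281.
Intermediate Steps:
T(p, b) = (150 + p)/(b + p)
T(-83, M) - 1*33283 = (150 - 83)/(121 - 83) - 1*33283 = 67/38 - 33283 = -1264687/38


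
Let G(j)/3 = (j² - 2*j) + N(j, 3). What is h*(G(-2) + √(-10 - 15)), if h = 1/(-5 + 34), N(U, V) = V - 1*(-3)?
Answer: 42/29 + 5*I/29 ≈ 1.4483 + 0.17241*I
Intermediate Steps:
N(U, V) = 3 + V (N(U, V) = V + 3 = 3 + V)
h = 1/29 ≈ 0.034483
G(j) = 18 - 6*j + 3*j² (G(j) = 3*((j² - 2*j) + (3 + 3)) = 3*((j² - 2*j) + 6) = 3*(6 + j² - 2*j) = 18 - 6*j + 3*j²)
h*(G(-2) + √(-10 - 15)) = ((18 - 6*(-2) + 3*(-2)²) + √(-10 - 15))/29 = ((18 + 12 + 3*4) + √(-25))/29 = ((18 + 12 + 12) + 5*I)/29 = (42 + 5*I)/29 = 42/29 + 5*I/29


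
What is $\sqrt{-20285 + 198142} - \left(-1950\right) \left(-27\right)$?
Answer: $-52650 + \sqrt{177857} \approx -52228.0$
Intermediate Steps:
$\sqrt{-20285 + 198142} - \left(-1950\right) \left(-27\right) = \sqrt{177857} - 52650 = -52650 + \sqrt{177857}$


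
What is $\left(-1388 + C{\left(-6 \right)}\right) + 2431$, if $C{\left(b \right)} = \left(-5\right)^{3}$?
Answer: $918$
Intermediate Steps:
$C{\left(b \right)} = -125$
$\left(-1388 + C{\left(-6 \right)}\right) + 2431 = \left(-1388 - 125\right) + 2431 = -1513 + 2431 = 918$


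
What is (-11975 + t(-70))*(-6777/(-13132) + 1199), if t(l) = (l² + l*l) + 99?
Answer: -8175311355/3283 ≈ -2.4902e+6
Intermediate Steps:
t(l) = 99 + 2*l² (t(l) = (l² + l²) + 99 = 2*l² + 99 = 99 + 2*l²)
(-11975 + t(-70))*(-6777/(-13132) + 1199) = (-11975 + (99 + 2*(-70)²))*(-6777/(-13132) + 1199) = (-11975 + (99 + 2*4900))*(-6777*(-1/13132) + 1199) = (-11975 + (99 + 9800))*(6777/13132 + 1199) = (-11975 + 9899)*(15752045/13132) = -2076*15752045/13132 = -8175311355/3283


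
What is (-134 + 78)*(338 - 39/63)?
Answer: -56680/3 ≈ -18893.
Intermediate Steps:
(-134 + 78)*(338 - 39/63) = -56*(338 - 39*1/63) = -56*(338 - 13/21) = -56*7085/21 = -56680/3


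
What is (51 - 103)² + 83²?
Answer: 9593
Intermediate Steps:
(51 - 103)² + 83² = (-52)² + 6889 = 2704 + 6889 = 9593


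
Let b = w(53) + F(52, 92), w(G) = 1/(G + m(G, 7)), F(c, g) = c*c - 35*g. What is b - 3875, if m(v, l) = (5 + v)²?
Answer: -15004046/3417 ≈ -4391.0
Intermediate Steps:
F(c, g) = c² - 35*g
w(G) = 1/(G + (5 + G)²)
b = -1763171/3417 (b = 1/(53 + (5 + 53)²) + (52² - 35*92) = 1/(53 + 58²) + (2704 - 3220) = 1/(53 + 3364) - 516 = 1/3417 - 516 = -1763171/3417 ≈ -516.00)
b - 3875 = -1763171/3417 - 3875 = -15004046/3417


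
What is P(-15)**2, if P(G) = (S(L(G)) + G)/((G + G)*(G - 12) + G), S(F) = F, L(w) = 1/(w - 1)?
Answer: 58081/161798400 ≈ 0.00035897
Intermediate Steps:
L(w) = 1/(-1 + w)
P(G) = (G + 1/(-1 + G))/(G + 2*G*(-12 + G)) (P(G) = (1/(-1 + G) + G)/((G + G)*(G - 12) + G) = (G + 1/(-1 + G))/((2*G)*(-12 + G) + G) = (G + 1/(-1 + G))/(2*G*(-12 + G) + G) = (G + 1/(-1 + G))/(G + 2*G*(-12 + G)))
P(-15)**2 = ((1 - 15*(-1 - 15))/((-15)*(-1 - 15)*(-23 + 2*(-15))))**2 = (-1/15*(1 - 15*(-16))/(-16*(-23 - 30)))**2 = (-1/15*(-1/16)*(1 + 240)/(-53))**2 = (-1/15*(-1/16)*(-1/53)*241)**2 = (-241/12720)**2 = 58081/161798400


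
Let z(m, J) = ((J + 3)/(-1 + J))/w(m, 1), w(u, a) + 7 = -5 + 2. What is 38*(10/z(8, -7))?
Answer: -7600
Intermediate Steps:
w(u, a) = -10 (w(u, a) = -7 + (-5 + 2) = -7 - 3 = -10)
z(m, J) = -(3 + J)/(10*(-1 + J)) (z(m, J) = ((J + 3)/(-1 + J))/(-10) = ((3 + J)/(-1 + J))*(-1/10) = -(3 + J)/(10*(-1 + J)))
38*(10/z(8, -7)) = 38*(10/(((-3 - 1*(-7))/(10*(-1 - 7))))) = 38*(10/(((1/10)*(-3 + 7)/(-8)))) = 38*(10/(((1/10)*(-1/8)*4))) = 38*(10/(-1/20)) = 38*(10*(-20)) = 38*(-200) = -7600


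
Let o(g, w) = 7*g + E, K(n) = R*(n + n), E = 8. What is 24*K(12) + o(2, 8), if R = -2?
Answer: -1130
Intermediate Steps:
K(n) = -4*n (K(n) = -2*(n + n) = -4*n)
o(g, w) = 8 + 7*g (o(g, w) = 7*g + 8 = 8 + 7*g)
24*K(12) + o(2, 8) = 24*(-4*12) + (8 + 7*2) = 24*(-48) + (8 + 14) = -1152 + 22 = -1130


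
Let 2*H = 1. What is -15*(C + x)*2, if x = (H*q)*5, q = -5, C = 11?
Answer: 45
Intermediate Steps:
H = ½ (H = (½)*1 = ½ ≈ 0.50000)
x = -25/2 (x = ((½)*(-5))*5 = -5/2*5 = -25/2 ≈ -12.500)
-15*(C + x)*2 = -15*(11 - 25/2)*2 = -(-45)*2/2 = -15*(-3) = 45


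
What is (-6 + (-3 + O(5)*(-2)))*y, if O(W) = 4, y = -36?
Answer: 612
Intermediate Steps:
(-6 + (-3 + O(5)*(-2)))*y = (-6 + (-3 + 4*(-2)))*(-36) = (-6 + (-3 - 8))*(-36) = (-6 - 11)*(-36) = -17*(-36) = 612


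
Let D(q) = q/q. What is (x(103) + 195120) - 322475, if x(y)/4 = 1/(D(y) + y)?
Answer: -3311229/26 ≈ -1.2736e+5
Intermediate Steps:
D(q) = 1
x(y) = 4/(1 + y)
(x(103) + 195120) - 322475 = (4/(1 + 103) + 195120) - 322475 = (4/104 + 195120) - 322475 = (4*(1/104) + 195120) - 322475 = (1/26 + 195120) - 322475 = 5073121/26 - 322475 = -3311229/26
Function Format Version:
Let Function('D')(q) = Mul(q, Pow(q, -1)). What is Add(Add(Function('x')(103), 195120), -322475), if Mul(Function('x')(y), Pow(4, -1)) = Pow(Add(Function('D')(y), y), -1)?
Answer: Rational(-3311229, 26) ≈ -1.2736e+5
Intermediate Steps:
Function('D')(q) = 1
Function('x')(y) = Mul(4, Pow(Add(1, y), -1))
Add(Add(Function('x')(103), 195120), -322475) = Add(Add(Mul(4, Pow(Add(1, 103), -1)), 195120), -322475) = Add(Add(Mul(4, Pow(104, -1)), 195120), -322475) = Add(Add(Mul(4, Rational(1, 104)), 195120), -322475) = Add(Add(Rational(1, 26), 195120), -322475) = Add(Rational(5073121, 26), -322475) = Rational(-3311229, 26)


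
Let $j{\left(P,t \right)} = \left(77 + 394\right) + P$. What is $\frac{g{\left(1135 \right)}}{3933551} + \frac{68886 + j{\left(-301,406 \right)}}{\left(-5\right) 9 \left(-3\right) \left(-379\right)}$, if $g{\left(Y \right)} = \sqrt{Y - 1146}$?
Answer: $- \frac{69056}{51165} + \frac{i \sqrt{11}}{3933551} \approx -1.3497 + 8.4316 \cdot 10^{-7} i$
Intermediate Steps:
$j{\left(P,t \right)} = 471 + P$
$g{\left(Y \right)} = \sqrt{-1146 + Y}$
$\frac{g{\left(1135 \right)}}{3933551} + \frac{68886 + j{\left(-301,406 \right)}}{\left(-5\right) 9 \left(-3\right) \left(-379\right)} = \frac{\sqrt{-1146 + 1135}}{3933551} + \frac{68886 + \left(471 - 301\right)}{\left(-5\right) 9 \left(-3\right) \left(-379\right)} = \sqrt{-11} \cdot \frac{1}{3933551} + \frac{68886 + 170}{\left(-45\right) \left(-3\right) \left(-379\right)} = i \sqrt{11} \cdot \frac{1}{3933551} + \frac{69056}{135 \left(-379\right)} = \frac{i \sqrt{11}}{3933551} + \frac{69056}{-51165} = \frac{i \sqrt{11}}{3933551} + 69056 \left(- \frac{1}{51165}\right) = \frac{i \sqrt{11}}{3933551} - \frac{69056}{51165} = - \frac{69056}{51165} + \frac{i \sqrt{11}}{3933551}$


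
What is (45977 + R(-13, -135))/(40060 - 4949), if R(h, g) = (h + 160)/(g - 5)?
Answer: 919519/702220 ≈ 1.3094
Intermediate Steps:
R(h, g) = (160 + h)/(-5 + g)
(45977 + R(-13, -135))/(40060 - 4949) = (45977 + (160 - 13)/(-5 - 135))/(40060 - 4949) = (45977 + 147/(-140))/35111 = (45977 - 1/140*147)*(1/35111) = (45977 - 21/20)*(1/35111) = (919519/20)*(1/35111) = 919519/702220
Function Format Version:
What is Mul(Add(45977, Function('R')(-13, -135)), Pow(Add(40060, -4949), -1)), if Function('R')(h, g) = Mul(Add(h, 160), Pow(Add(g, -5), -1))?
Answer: Rational(919519, 702220) ≈ 1.3094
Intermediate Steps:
Function('R')(h, g) = Mul(Pow(Add(-5, g), -1), Add(160, h)) (Function('R')(h, g) = Mul(Add(160, h), Pow(Add(-5, g), -1)) = Mul(Pow(Add(-5, g), -1), Add(160, h)))
Mul(Add(45977, Function('R')(-13, -135)), Pow(Add(40060, -4949), -1)) = Mul(Add(45977, Mul(Pow(Add(-5, -135), -1), Add(160, -13))), Pow(Add(40060, -4949), -1)) = Mul(Add(45977, Mul(Pow(-140, -1), 147)), Pow(35111, -1)) = Mul(Add(45977, Mul(Rational(-1, 140), 147)), Rational(1, 35111)) = Mul(Add(45977, Rational(-21, 20)), Rational(1, 35111)) = Mul(Rational(919519, 20), Rational(1, 35111)) = Rational(919519, 702220)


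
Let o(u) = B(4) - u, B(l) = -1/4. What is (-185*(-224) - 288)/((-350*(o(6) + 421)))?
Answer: -82304/290325 ≈ -0.28349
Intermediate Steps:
B(l) = -1/4 (B(l) = -1*1/4 = -1/4)
o(u) = -1/4 - u
(-185*(-224) - 288)/((-350*(o(6) + 421))) = (-185*(-224) - 288)/((-350*((-1/4 - 1*6) + 421))) = (41440 - 288)/((-350*((-1/4 - 6) + 421))) = 41152/((-350*(-25/4 + 421))) = 41152/((-350*1659/4)) = 41152/(-290325/2) = 41152*(-2/290325) = -82304/290325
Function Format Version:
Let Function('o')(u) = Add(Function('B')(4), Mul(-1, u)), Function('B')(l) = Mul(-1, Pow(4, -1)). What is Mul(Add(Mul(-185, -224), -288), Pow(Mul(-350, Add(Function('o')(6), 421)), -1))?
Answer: Rational(-82304, 290325) ≈ -0.28349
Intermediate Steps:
Function('B')(l) = Rational(-1, 4) (Function('B')(l) = Mul(-1, Rational(1, 4)) = Rational(-1, 4))
Function('o')(u) = Add(Rational(-1, 4), Mul(-1, u))
Mul(Add(Mul(-185, -224), -288), Pow(Mul(-350, Add(Function('o')(6), 421)), -1)) = Mul(Add(Mul(-185, -224), -288), Pow(Mul(-350, Add(Add(Rational(-1, 4), Mul(-1, 6)), 421)), -1)) = Mul(Add(41440, -288), Pow(Mul(-350, Add(Add(Rational(-1, 4), -6), 421)), -1)) = Mul(41152, Pow(Mul(-350, Add(Rational(-25, 4), 421)), -1)) = Mul(41152, Pow(Mul(-350, Rational(1659, 4)), -1)) = Mul(41152, Pow(Rational(-290325, 2), -1)) = Mul(41152, Rational(-2, 290325)) = Rational(-82304, 290325)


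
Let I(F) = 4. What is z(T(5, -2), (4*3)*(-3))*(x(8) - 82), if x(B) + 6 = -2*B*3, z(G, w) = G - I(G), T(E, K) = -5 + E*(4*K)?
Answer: 6664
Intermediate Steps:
T(E, K) = -5 + 4*E*K
z(G, w) = -4 + G (z(G, w) = G - 1*4 = G - 4 = -4 + G)
x(B) = -6 - 6*B (x(B) = -6 - 2*B*3 = -6 - 6*B)
z(T(5, -2), (4*3)*(-3))*(x(8) - 82) = (-4 + (-5 + 4*5*(-2)))*((-6 - 6*8) - 82) = (-4 + (-5 - 40))*((-6 - 48) - 82) = (-4 - 45)*(-54 - 82) = -49*(-136) = 6664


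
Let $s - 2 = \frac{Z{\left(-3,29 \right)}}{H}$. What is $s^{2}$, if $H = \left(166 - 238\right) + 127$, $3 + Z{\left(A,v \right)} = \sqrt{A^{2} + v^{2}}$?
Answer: $\frac{12299}{3025} + \frac{214 \sqrt{34}}{605} \approx 6.1283$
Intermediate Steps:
$Z{\left(A,v \right)} = -3 + \sqrt{A^{2} + v^{2}}$
$H = 55$ ($H = -72 + 127 = 55$)
$s = \frac{107}{55} + \frac{\sqrt{34}}{11}$ ($s = 2 + \frac{-3 + \sqrt{\left(-3\right)^{2} + 29^{2}}}{55} = 2 + \left(-3 + \sqrt{9 + 841}\right) \frac{1}{55} = 2 + \left(-3 + \sqrt{850}\right) \frac{1}{55} = 2 + \left(-3 + 5 \sqrt{34}\right) \frac{1}{55} = 2 - \left(\frac{3}{55} - \frac{\sqrt{34}}{11}\right) = \frac{107}{55} + \frac{\sqrt{34}}{11} \approx 2.4755$)
$s^{2} = \left(\frac{107}{55} + \frac{\sqrt{34}}{11}\right)^{2}$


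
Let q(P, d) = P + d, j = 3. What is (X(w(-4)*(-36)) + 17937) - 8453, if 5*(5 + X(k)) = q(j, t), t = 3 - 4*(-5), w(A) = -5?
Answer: 47421/5 ≈ 9484.2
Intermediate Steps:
t = 23 (t = 3 + 20 = 23)
X(k) = ⅕ (X(k) = -5 + (3 + 23)/5 = -5 + (⅕)*26 = -5 + 26/5 = ⅕)
(X(w(-4)*(-36)) + 17937) - 8453 = (⅕ + 17937) - 8453 = 89686/5 - 8453 = 47421/5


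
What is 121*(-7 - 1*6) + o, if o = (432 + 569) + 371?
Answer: -201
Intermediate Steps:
o = 1372 (o = 1001 + 371 = 1372)
121*(-7 - 1*6) + o = 121*(-7 - 1*6) + 1372 = 121*(-7 - 6) + 1372 = 121*(-13) + 1372 = -1573 + 1372 = -201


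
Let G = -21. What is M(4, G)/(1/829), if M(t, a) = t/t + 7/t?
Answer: 9119/4 ≈ 2279.8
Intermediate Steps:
M(t, a) = 1 + 7/t
M(4, G)/(1/829) = ((7 + 4)/4)/(1/829) = ((¼)*11)/(1/829) = (11/4)*829 = 9119/4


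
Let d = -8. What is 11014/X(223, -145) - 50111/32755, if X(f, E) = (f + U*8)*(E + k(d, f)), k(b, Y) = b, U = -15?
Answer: -1150462819/516186045 ≈ -2.2288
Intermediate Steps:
X(f, E) = (-120 + f)*(-8 + E) (X(f, E) = (f - 15*8)*(E - 8) = (f - 120)*(-8 + E) = (-120 + f)*(-8 + E))
11014/X(223, -145) - 50111/32755 = 11014/(960 - 120*(-145) - 8*223 - 145*223) - 50111/32755 = 11014/(960 + 17400 - 1784 - 32335) - 50111*1/32755 = 11014/(-15759) - 50111/32755 = 11014*(-1/15759) - 50111/32755 = -11014/15759 - 50111/32755 = -1150462819/516186045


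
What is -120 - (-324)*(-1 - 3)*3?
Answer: -4008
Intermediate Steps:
-120 - (-324)*(-1 - 3)*3 = -120 - (-324)*(-4*3) = -120 - (-324)*(-12) = -120 - 81*48 = -120 - 3888 = -4008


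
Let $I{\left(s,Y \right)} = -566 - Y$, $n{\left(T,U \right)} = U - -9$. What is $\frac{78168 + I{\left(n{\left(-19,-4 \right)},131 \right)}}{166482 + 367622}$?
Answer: $\frac{77471}{534104} \approx 0.14505$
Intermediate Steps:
$n{\left(T,U \right)} = 9 + U$ ($n{\left(T,U \right)} = U + 9 = 9 + U$)
$\frac{78168 + I{\left(n{\left(-19,-4 \right)},131 \right)}}{166482 + 367622} = \frac{78168 - 697}{166482 + 367622} = \frac{78168 - 697}{534104} = \left(78168 - 697\right) \frac{1}{534104} = 77471 \cdot \frac{1}{534104} = \frac{77471}{534104}$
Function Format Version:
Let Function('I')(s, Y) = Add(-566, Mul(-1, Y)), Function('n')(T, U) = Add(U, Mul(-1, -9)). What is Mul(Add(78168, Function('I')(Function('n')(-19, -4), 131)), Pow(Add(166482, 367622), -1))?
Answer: Rational(77471, 534104) ≈ 0.14505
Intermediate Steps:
Function('n')(T, U) = Add(9, U) (Function('n')(T, U) = Add(U, 9) = Add(9, U))
Mul(Add(78168, Function('I')(Function('n')(-19, -4), 131)), Pow(Add(166482, 367622), -1)) = Mul(Add(78168, Add(-566, Mul(-1, 131))), Pow(Add(166482, 367622), -1)) = Mul(Add(78168, Add(-566, -131)), Pow(534104, -1)) = Mul(Add(78168, -697), Rational(1, 534104)) = Mul(77471, Rational(1, 534104)) = Rational(77471, 534104)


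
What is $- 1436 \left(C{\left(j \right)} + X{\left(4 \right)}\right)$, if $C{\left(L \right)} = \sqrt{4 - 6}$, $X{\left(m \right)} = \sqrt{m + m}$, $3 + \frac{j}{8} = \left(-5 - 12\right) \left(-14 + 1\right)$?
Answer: $1436 \sqrt{2} \left(-2 - i\right) \approx -4061.6 - 2030.8 i$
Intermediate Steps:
$j = 1744$ ($j = -24 + 8 \left(-5 - 12\right) \left(-14 + 1\right) = -24 + 8 \left(\left(-17\right) \left(-13\right)\right) = -24 + 8 \cdot 221 = -24 + 1768 = 1744$)
$X{\left(m \right)} = \sqrt{2} \sqrt{m}$ ($X{\left(m \right)} = \sqrt{2 m} = \sqrt{2} \sqrt{m}$)
$C{\left(L \right)} = i \sqrt{2}$ ($C{\left(L \right)} = \sqrt{-2} = i \sqrt{2}$)
$- 1436 \left(C{\left(j \right)} + X{\left(4 \right)}\right) = - 1436 \left(i \sqrt{2} + \sqrt{2} \sqrt{4}\right) = - 1436 \left(i \sqrt{2} + \sqrt{2} \cdot 2\right) = - 1436 \left(i \sqrt{2} + 2 \sqrt{2}\right) = - 1436 \left(2 \sqrt{2} + i \sqrt{2}\right) = - 2872 \sqrt{2} - 1436 i \sqrt{2}$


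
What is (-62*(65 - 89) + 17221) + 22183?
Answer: 40892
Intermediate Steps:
(-62*(65 - 89) + 17221) + 22183 = (-62*(-24) + 17221) + 22183 = (1488 + 17221) + 22183 = 18709 + 22183 = 40892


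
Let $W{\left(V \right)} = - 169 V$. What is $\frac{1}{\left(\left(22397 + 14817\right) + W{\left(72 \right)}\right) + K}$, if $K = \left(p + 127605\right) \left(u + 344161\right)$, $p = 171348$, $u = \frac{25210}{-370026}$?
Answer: $\frac{20557}{2115067960462518} \approx 9.7193 \cdot 10^{-12}$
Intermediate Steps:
$u = - \frac{12605}{185013}$ ($u = 25210 \left(- \frac{1}{370026}\right) = - \frac{12605}{185013} \approx -0.06813$)
$K = \frac{2115067445591896}{20557}$ ($K = \left(171348 + 127605\right) \left(- \frac{12605}{185013} + 344161\right) = 298953 \cdot \frac{63674246488}{185013} = \frac{2115067445591896}{20557} \approx 1.0289 \cdot 10^{11}$)
$\frac{1}{\left(\left(22397 + 14817\right) + W{\left(72 \right)}\right) + K} = \frac{1}{\left(\left(22397 + 14817\right) - 12168\right) + \frac{2115067445591896}{20557}} = \frac{1}{\left(37214 - 12168\right) + \frac{2115067445591896}{20557}} = \frac{1}{25046 + \frac{2115067445591896}{20557}} = \frac{1}{\frac{2115067960462518}{20557}} = \frac{20557}{2115067960462518}$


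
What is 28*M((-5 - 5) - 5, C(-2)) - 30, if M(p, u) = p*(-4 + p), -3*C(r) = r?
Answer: 7950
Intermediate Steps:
C(r) = -r/3
28*M((-5 - 5) - 5, C(-2)) - 30 = 28*(((-5 - 5) - 5)*(-4 + ((-5 - 5) - 5))) - 30 = 28*((-10 - 5)*(-4 + (-10 - 5))) - 30 = 28*(-15*(-4 - 15)) - 30 = 28*(-15*(-19)) - 30 = 28*285 - 30 = 7980 - 30 = 7950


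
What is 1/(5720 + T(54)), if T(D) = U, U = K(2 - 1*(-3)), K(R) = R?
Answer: 1/5725 ≈ 0.00017467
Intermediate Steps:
U = 5 (U = 2 - 1*(-3) = 2 + 3 = 5)
T(D) = 5
1/(5720 + T(54)) = 1/(5720 + 5) = 1/5725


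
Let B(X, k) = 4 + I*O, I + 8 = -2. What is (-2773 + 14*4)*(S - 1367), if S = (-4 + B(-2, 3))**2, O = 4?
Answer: -633061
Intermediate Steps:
I = -10 (I = -8 - 2 = -10)
B(X, k) = -36 (B(X, k) = 4 - 10*4 = 4 - 40 = -36)
S = 1600 (S = (-4 - 36)**2 = (-40)**2 = 1600)
(-2773 + 14*4)*(S - 1367) = (-2773 + 14*4)*(1600 - 1367) = (-2773 + 56)*233 = -2717*233 = -633061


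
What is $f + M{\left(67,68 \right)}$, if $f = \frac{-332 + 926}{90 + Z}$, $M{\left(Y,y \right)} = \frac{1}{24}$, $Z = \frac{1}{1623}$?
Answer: $\frac{23283559}{3505704} \approx 6.6416$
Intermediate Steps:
$Z = \frac{1}{1623} \approx 0.00061614$
$M{\left(Y,y \right)} = \frac{1}{24}$
$f = \frac{964062}{146071}$ ($f = \frac{-332 + 926}{90 + \frac{1}{1623}} = \frac{594}{\frac{146071}{1623}} = 594 \cdot \frac{1623}{146071} = \frac{964062}{146071} \approx 6.6$)
$f + M{\left(67,68 \right)} = \frac{964062}{146071} + \frac{1}{24} = \frac{23283559}{3505704}$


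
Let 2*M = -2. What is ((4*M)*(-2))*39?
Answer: 312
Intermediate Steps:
M = -1 (M = (1/2)*(-2) = -1)
((4*M)*(-2))*39 = ((4*(-1))*(-2))*39 = -4*(-2)*39 = 8*39 = 312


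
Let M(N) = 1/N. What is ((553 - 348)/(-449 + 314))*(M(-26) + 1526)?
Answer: -542225/234 ≈ -2317.2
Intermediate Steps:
((553 - 348)/(-449 + 314))*(M(-26) + 1526) = ((553 - 348)/(-449 + 314))*(1/(-26) + 1526) = (205/(-135))*(-1/26 + 1526) = (205*(-1/135))*(39675/26) = -41/27*39675/26 = -542225/234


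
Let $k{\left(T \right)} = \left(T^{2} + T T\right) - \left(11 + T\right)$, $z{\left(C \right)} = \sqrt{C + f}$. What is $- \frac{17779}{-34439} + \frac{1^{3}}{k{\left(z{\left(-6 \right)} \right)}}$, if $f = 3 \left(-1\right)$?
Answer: $\frac{14113419}{29273150} + \frac{3 i}{850} \approx 0.48213 + 0.0035294 i$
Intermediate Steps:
$f = -3$
$z{\left(C \right)} = \sqrt{-3 + C}$ ($z{\left(C \right)} = \sqrt{C - 3} = \sqrt{-3 + C}$)
$k{\left(T \right)} = -11 - T + 2 T^{2}$ ($k{\left(T \right)} = \left(T^{2} + T^{2}\right) - \left(11 + T\right) = 2 T^{2} - \left(11 + T\right) = -11 - T + 2 T^{2}$)
$- \frac{17779}{-34439} + \frac{1^{3}}{k{\left(z{\left(-6 \right)} \right)}} = - \frac{17779}{-34439} + \frac{1^{3}}{-11 - \sqrt{-3 - 6} + 2 \left(\sqrt{-3 - 6}\right)^{2}} = \left(-17779\right) \left(- \frac{1}{34439}\right) + 1 \frac{1}{-11 - \sqrt{-9} + 2 \left(\sqrt{-9}\right)^{2}} = \frac{17779}{34439} + 1 \frac{1}{-11 - 3 i + 2 \left(3 i\right)^{2}} = \frac{17779}{34439} + 1 \frac{1}{-11 - 3 i + 2 \left(-9\right)} = \frac{17779}{34439} + 1 \frac{1}{-11 - 3 i - 18} = \frac{17779}{34439} + 1 \frac{1}{-29 - 3 i} = \frac{17779}{34439} + 1 \frac{-29 + 3 i}{850} = \frac{17779}{34439} + \frac{-29 + 3 i}{850}$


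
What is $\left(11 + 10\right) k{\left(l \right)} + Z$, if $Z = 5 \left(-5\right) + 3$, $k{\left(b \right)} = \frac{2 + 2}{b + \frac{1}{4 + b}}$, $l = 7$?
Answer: $- \frac{132}{13} \approx -10.154$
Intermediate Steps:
$k{\left(b \right)} = \frac{4}{b + \frac{1}{4 + b}}$
$Z = -22$ ($Z = -25 + 3 = -22$)
$\left(11 + 10\right) k{\left(l \right)} + Z = \left(11 + 10\right) \frac{4 \left(4 + 7\right)}{1 + 7^{2} + 4 \cdot 7} - 22 = 21 \cdot 4 \frac{1}{1 + 49 + 28} \cdot 11 - 22 = 21 \cdot 4 \cdot \frac{1}{78} \cdot 11 - 22 = 21 \cdot \frac{22}{39} - 22 = \frac{154}{13} - 22 = - \frac{132}{13}$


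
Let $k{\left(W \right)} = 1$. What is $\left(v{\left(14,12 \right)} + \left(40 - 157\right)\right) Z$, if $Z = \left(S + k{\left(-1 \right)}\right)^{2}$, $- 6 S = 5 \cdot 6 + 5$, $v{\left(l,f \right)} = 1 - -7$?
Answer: $- \frac{91669}{36} \approx -2546.4$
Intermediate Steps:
$v{\left(l,f \right)} = 8$ ($v{\left(l,f \right)} = 1 + 7 = 8$)
$S = - \frac{35}{6}$ ($S = - \frac{5 \cdot 6 + 5}{6} = - \frac{30 + 5}{6} = \left(- \frac{1}{6}\right) 35 = - \frac{35}{6} \approx -5.8333$)
$Z = \frac{841}{36}$ ($Z = \left(- \frac{35}{6} + 1\right)^{2} = \left(- \frac{29}{6}\right)^{2} = \frac{841}{36} \approx 23.361$)
$\left(v{\left(14,12 \right)} + \left(40 - 157\right)\right) Z = \left(8 + \left(40 - 157\right)\right) \frac{841}{36} = \left(8 - 117\right) \frac{841}{36} = \left(-109\right) \frac{841}{36} = - \frac{91669}{36}$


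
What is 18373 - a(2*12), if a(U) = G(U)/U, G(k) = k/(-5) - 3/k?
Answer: 17638277/960 ≈ 18373.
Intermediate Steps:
G(k) = -3/k - k/5 (G(k) = k*(-1/5) - 3/k = -k/5 - 3/k = -3/k - k/5)
a(U) = (-3/U - U/5)/U
18373 - a(2*12) = 18373 - (-1/5 - 3/(2*12)**2) = 18373 - (-1/5 - 3/24**2) = 18373 - (-1/5 - 3*1/576) = 18373 - (-1/5 - 1/192) = 18373 - 1*(-197/960) = 18373 + 197/960 = 17638277/960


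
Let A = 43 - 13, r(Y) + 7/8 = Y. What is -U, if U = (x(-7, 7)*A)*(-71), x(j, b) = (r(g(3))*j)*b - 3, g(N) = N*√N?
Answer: 339735/4 - 313110*√3 ≈ -4.5739e+5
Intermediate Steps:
g(N) = N^(3/2)
r(Y) = -7/8 + Y
A = 30
x(j, b) = -3 + b*j*(-7/8 + 3*√3) (x(j, b) = ((-7/8 + 3^(3/2))*j)*b - 3 = ((-7/8 + 3*√3)*j)*b - 3 = (j*(-7/8 + 3*√3))*b - 3 = b*j*(-7/8 + 3*√3) - 3 = -3 + b*j*(-7/8 + 3*√3))
U = -339735/4 + 313110*√3 (U = ((-3 - ⅛*7*(-7)*(7 - 24*√3))*30)*(-71) = ((-3 + (343/8 - 147*√3))*30)*(-71) = ((319/8 - 147*√3)*30)*(-71) = (4785/4 - 4410*√3)*(-71) = -339735/4 + 313110*√3 ≈ 4.5739e+5)
-U = -(-339735/4 + 313110*√3) = 339735/4 - 313110*√3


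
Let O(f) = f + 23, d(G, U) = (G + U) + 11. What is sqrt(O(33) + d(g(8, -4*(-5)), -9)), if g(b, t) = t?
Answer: sqrt(78) ≈ 8.8318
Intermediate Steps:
d(G, U) = 11 + G + U
O(f) = 23 + f
sqrt(O(33) + d(g(8, -4*(-5)), -9)) = sqrt((23 + 33) + (11 - 4*(-5) - 9)) = sqrt(56 + (11 + 20 - 9)) = sqrt(56 + 22) = sqrt(78)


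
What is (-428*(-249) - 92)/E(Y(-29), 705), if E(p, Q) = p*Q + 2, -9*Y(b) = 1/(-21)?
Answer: 6708240/361 ≈ 18582.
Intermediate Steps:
Y(b) = 1/189 (Y(b) = -⅑/(-21) = -⅑*(-1/21) = 1/189)
E(p, Q) = 2 + Q*p (E(p, Q) = Q*p + 2 = 2 + Q*p)
(-428*(-249) - 92)/E(Y(-29), 705) = (-428*(-249) - 92)/(2 + 705*(1/189)) = (106572 - 92)/(2 + 235/63) = 106480/(361/63) = 106480*(63/361) = 6708240/361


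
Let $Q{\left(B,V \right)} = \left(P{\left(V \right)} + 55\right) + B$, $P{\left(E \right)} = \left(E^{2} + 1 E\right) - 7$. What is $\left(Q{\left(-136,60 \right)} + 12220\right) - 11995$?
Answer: $3797$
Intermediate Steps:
$P{\left(E \right)} = -7 + E + E^{2}$ ($P{\left(E \right)} = \left(E^{2} + E\right) - 7 = \left(E + E^{2}\right) - 7 = -7 + E + E^{2}$)
$Q{\left(B,V \right)} = 48 + B + V + V^{2}$ ($Q{\left(B,V \right)} = \left(\left(-7 + V + V^{2}\right) + 55\right) + B = \left(48 + V + V^{2}\right) + B = 48 + B + V + V^{2}$)
$\left(Q{\left(-136,60 \right)} + 12220\right) - 11995 = \left(\left(48 - 136 + 60 + 60^{2}\right) + 12220\right) - 11995 = \left(\left(48 - 136 + 60 + 3600\right) + 12220\right) - 11995 = \left(3572 + 12220\right) - 11995 = 15792 - 11995 = 3797$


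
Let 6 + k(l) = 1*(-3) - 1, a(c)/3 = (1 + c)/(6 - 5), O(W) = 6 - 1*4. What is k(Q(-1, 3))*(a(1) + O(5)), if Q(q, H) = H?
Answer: -80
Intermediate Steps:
O(W) = 2 (O(W) = 6 - 4 = 2)
a(c) = 3 + 3*c (a(c) = 3*((1 + c)/(6 - 5)) = 3*((1 + c)/1) = 3*((1 + c)*1) = 3*(1 + c) = 3 + 3*c)
k(l) = -10 (k(l) = -6 + (1*(-3) - 1) = -6 + (-3 - 1) = -6 - 4 = -10)
k(Q(-1, 3))*(a(1) + O(5)) = -10*((3 + 3*1) + 2) = -10*((3 + 3) + 2) = -10*(6 + 2) = -10*8 = -80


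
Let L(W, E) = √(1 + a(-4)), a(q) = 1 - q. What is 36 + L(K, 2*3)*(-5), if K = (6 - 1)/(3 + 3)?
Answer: 36 - 5*√6 ≈ 23.753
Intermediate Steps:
K = ⅚ (K = 5/6 = 5*(⅙) = ⅚ ≈ 0.83333)
L(W, E) = √6 (L(W, E) = √(1 + (1 - 1*(-4))) = √(1 + (1 + 4)) = √(1 + 5) = √6)
36 + L(K, 2*3)*(-5) = 36 + √6*(-5) = 36 - 5*√6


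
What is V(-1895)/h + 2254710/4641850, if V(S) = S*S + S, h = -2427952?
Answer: -765107759/770874760 ≈ -0.99252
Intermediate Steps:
V(S) = S + S² (V(S) = S² + S = S + S²)
V(-1895)/h + 2254710/4641850 = -1895*(1 - 1895)/(-2427952) + 2254710/4641850 = -1895*(-1894)*(-1/2427952) + 2254710*(1/4641850) = 3589130*(-1/2427952) + 13263/27305 = -1794565/1213976 + 13263/27305 = -765107759/770874760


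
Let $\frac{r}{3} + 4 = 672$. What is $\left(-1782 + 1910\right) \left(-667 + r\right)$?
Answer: $171136$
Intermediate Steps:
$r = 2004$ ($r = -12 + 3 \cdot 672 = -12 + 2016 = 2004$)
$\left(-1782 + 1910\right) \left(-667 + r\right) = \left(-1782 + 1910\right) \left(-667 + 2004\right) = 128 \cdot 1337 = 171136$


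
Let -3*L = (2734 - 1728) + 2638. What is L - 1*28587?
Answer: -89405/3 ≈ -29802.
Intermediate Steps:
L = -3644/3 (L = -((2734 - 1728) + 2638)/3 = -(1006 + 2638)/3 = -⅓*3644 = -3644/3 ≈ -1214.7)
L - 1*28587 = -3644/3 - 1*28587 = -3644/3 - 28587 = -89405/3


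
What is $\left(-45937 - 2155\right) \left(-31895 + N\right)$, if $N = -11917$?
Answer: $2107006704$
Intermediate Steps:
$\left(-45937 - 2155\right) \left(-31895 + N\right) = \left(-45937 - 2155\right) \left(-31895 - 11917\right) = \left(-48092\right) \left(-43812\right) = 2107006704$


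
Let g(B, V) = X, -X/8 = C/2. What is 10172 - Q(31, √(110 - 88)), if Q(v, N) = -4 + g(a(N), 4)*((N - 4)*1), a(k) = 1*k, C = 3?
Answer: 10128 + 12*√22 ≈ 10184.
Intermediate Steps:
X = -12 (X = -24/2 = -8*3/2 = -12)
a(k) = k
g(B, V) = -12
Q(v, N) = 44 - 12*N (Q(v, N) = -4 - 12*(N - 4) = -4 - 12*(-4 + N) = -4 + (48 - 12*N) = 44 - 12*N)
10172 - Q(31, √(110 - 88)) = 10172 - (44 - 12*√(110 - 88)) = 10172 - (44 - 12*√22) = 10172 + (-44 + 12*√22) = 10128 + 12*√22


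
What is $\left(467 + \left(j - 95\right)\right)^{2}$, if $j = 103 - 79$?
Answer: $156816$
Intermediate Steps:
$j = 24$ ($j = 103 - 79 = 24$)
$\left(467 + \left(j - 95\right)\right)^{2} = \left(467 + \left(24 - 95\right)\right)^{2} = \left(467 - 71\right)^{2} = 396^{2} = 156816$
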